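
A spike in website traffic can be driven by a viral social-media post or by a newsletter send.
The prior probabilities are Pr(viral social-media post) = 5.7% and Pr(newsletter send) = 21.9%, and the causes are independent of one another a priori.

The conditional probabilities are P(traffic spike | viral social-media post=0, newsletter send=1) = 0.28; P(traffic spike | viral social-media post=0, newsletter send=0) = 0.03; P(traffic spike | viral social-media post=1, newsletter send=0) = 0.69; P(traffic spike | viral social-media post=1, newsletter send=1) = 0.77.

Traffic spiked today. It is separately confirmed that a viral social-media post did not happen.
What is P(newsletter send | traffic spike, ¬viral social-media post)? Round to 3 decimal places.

Weight on newsletter send=true, given the evidence: 0.28×0.219 = 0.061320
The normalizing constant is 0.03×0.781 + 0.28×0.219 = 0.084750
Posterior = 0.061320 / 0.084750 ≈ 0.724

P(newsletter send | traffic spike, ¬viral social-media post) ≈ 0.724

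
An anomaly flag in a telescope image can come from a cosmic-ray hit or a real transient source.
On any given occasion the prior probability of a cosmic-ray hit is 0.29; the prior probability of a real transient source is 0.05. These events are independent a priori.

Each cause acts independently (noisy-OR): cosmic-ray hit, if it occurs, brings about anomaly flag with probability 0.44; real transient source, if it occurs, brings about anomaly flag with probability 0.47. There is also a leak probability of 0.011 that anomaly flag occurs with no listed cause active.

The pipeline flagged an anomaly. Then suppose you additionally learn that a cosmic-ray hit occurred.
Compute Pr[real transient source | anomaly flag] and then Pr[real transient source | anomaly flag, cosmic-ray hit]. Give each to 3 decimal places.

Pr[real transient source | anomaly flag] ≈ 0.172; Pr[real transient source | anomaly flag, cosmic-ray hit] ≈ 0.077

Under noisy-OR, P(anomaly flag | causes) = 1 − (1−0.011)·∏(1−qᵢ) over the active causes.
P(anomaly flag) = 0.011·0.71·0.95 + 0.47583·0.71·0.05 + 0.44616·0.29·0.95 + 0.706465·0.29·0.05 = 0.007419 + 0.016892 + 0.122917 + 0.010244 = 0.157472
Restricting to configurations with real transient source present: 0.016892 + 0.010244 = 0.027136.
Hence the posterior is 0.027136/0.157472 ≈ 0.172.

With the extra evidence:
P(anomaly flag | cosmic-ray hit) = 0.44616·0.95 + 0.706465·0.05 = 0.423852 + 0.035323 = 0.459175
Restricting to configurations with real transient source present: 0.706465·0.05 = 0.035323.
So P(real transient source | anomaly flag, cosmic-ray hit) = 0.035323/0.459175 ≈ 0.077.
Conditioning on cosmic-ray hit lowers the posterior on real transient source: the classic explaining-away effect in a common-effect structure.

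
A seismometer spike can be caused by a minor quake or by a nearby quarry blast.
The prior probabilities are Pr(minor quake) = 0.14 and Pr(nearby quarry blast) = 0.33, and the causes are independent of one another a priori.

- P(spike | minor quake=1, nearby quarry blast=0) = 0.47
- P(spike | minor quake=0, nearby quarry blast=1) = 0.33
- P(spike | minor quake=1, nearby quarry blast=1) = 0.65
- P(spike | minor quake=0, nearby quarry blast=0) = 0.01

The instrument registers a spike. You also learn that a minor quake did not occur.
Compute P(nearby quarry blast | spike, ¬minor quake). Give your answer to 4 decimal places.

P(spike | ¬minor quake) = 0.01*0.67 + 0.33*0.33 = 0.006700 + 0.108900 = 0.115600
The nearby quarry blast-present share is 0.33*0.33 = 0.108900.
P(nearby quarry blast | spike, ¬minor quake) = 0.108900 / 0.115600 ≈ 0.9420

P(nearby quarry blast | spike, ¬minor quake) ≈ 0.9420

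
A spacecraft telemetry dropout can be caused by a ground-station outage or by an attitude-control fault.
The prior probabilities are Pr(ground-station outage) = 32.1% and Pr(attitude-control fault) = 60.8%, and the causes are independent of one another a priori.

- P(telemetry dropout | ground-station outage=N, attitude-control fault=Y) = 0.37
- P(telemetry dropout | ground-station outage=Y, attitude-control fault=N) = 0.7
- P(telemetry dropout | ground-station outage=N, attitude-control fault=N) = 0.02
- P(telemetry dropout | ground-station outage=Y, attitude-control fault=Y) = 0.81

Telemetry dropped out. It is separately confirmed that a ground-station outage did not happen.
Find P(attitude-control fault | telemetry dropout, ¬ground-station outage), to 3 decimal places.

P(attitude-control fault | telemetry dropout, ¬ground-station outage) ≈ 0.966

P(telemetry dropout | ¬ground-station outage) = 0.02×0.392 + 0.37×0.608 = 0.007840 + 0.224960 = 0.232800
Restricting to configurations with attitude-control fault present: 0.37×0.608 = 0.224960.
P(attitude-control fault | telemetry dropout, ¬ground-station outage) = 0.224960 / 0.232800 ≈ 0.966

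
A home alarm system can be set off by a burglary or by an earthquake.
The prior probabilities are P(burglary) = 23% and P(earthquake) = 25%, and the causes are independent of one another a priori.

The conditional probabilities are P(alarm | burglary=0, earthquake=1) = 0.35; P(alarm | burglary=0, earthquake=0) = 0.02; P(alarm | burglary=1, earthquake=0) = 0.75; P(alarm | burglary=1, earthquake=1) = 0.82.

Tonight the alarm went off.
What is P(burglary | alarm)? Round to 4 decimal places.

P(alarm) = 0.02·0.77·0.75 + 0.35·0.77·0.25 + 0.75·0.23·0.75 + 0.82·0.23·0.25 = 0.011550 + 0.067375 + 0.129375 + 0.047150 = 0.255450
Of this, 0.176525 comes from 0.129375 + 0.047150 (the burglary=true cases).
Hence the posterior is 0.176525/0.255450 ≈ 0.6910.

P(burglary | alarm) ≈ 0.6910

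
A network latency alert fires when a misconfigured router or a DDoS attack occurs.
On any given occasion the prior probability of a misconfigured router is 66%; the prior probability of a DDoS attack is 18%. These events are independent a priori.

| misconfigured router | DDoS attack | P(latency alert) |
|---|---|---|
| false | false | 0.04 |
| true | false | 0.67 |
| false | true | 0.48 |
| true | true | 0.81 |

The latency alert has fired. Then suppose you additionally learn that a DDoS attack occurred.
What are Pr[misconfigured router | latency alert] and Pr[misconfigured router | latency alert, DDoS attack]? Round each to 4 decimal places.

Enumerate the 4 (misconfigured router, DDoS attack) configurations and weight by the priors:
  P(latency alert) = 0.04×0.34×0.82 + 0.48×0.34×0.18 + 0.67×0.66×0.82 + 0.81×0.66×0.18
        = 0.011152 + 0.029376 + 0.362604 + 0.096228 = 0.499360
Keeping only the misconfigured router-present terms gives 0.458832, so
  P(misconfigured router | latency alert) = 0.458832 / 0.499360 ≈ 0.9188

Now also conditioning on DDoS attack=true:
Sum P(latency alert|·) weighted by the priors over both values of misconfigured router:
  P(latency alert | DDoS attack) = 0.48×0.34 + 0.81×0.66
        = 0.163200 + 0.534600 = 0.697800
The terms with misconfigured router present sum to 0.534600, so
  P(misconfigured router | latency alert, DDoS attack) = 0.534600 / 0.697800 ≈ 0.7661

Pr[misconfigured router | latency alert] ≈ 0.9188; Pr[misconfigured router | latency alert, DDoS attack] ≈ 0.7661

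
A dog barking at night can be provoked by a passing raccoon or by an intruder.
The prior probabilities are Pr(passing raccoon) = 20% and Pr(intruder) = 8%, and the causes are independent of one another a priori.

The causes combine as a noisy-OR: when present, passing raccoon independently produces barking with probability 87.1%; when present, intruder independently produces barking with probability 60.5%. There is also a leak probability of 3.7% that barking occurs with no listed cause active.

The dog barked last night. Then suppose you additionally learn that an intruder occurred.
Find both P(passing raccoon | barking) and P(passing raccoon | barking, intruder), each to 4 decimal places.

P(passing raccoon | barking) ≈ 0.7250; P(passing raccoon | barking, intruder) ≈ 0.2773

Under noisy-OR, P(barking | causes) = 1 − (1−0.037)·∏(1−qᵢ) over the active causes.
Numerator (weight on configurations with passing raccoon): 0.161142 + 0.015215 = 0.176357
Normalizer over all consistent configurations: 0.037·0.8·0.92 + 0.619615·0.8·0.08 + 0.875773·0.2·0.92 + 0.95093·0.2·0.08 = 0.243244
Posterior = 0.176357 / 0.243244 ≈ 0.7250

Now condition on the additional information:
P(barking | intruder) = 0.619615·0.8 + 0.95093·0.2 = 0.495692 + 0.190186 = 0.685878
Restricting to configurations with passing raccoon present: 0.95093·0.2 = 0.190186.
Hence the posterior is 0.190186/0.685878 ≈ 0.2773.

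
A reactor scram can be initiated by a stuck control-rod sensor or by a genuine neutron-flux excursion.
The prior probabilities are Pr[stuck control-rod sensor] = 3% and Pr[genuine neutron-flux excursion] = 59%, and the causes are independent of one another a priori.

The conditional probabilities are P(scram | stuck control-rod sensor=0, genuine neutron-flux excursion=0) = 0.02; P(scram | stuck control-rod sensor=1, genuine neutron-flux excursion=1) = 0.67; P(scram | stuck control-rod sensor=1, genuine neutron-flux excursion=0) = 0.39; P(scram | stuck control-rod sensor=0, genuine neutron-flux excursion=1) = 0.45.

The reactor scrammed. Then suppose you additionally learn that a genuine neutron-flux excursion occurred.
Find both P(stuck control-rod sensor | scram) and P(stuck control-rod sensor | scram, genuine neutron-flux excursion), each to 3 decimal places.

Enumerate the 4 (stuck control-rod sensor, genuine neutron-flux excursion) configurations and weight by the priors:
  P(scram) = 0.02·0.97·0.41 + 0.45·0.97·0.59 + 0.39·0.03·0.41 + 0.67·0.03·0.59
        = 0.007954 + 0.257535 + 0.004797 + 0.011859 = 0.282145
The terms with stuck control-rod sensor present sum to 0.016656, so
  P(stuck control-rod sensor | scram) = 0.016656 / 0.282145 ≈ 0.059

Now also conditioning on genuine neutron-flux excursion=true:
For the numerator, keep only stuck control-rod sensor=true terms: 0.67×0.03 = 0.020100
The normalizing constant is 0.45×0.97 + 0.67×0.03 = 0.456600
P(stuck control-rod sensor | scram, genuine neutron-flux excursion) = 0.020100/0.456600 ≈ 0.044
Conditioning on genuine neutron-flux excursion lowers the posterior on stuck control-rod sensor: the classic explaining-away effect in a common-effect structure.

P(stuck control-rod sensor | scram) ≈ 0.059; P(stuck control-rod sensor | scram, genuine neutron-flux excursion) ≈ 0.044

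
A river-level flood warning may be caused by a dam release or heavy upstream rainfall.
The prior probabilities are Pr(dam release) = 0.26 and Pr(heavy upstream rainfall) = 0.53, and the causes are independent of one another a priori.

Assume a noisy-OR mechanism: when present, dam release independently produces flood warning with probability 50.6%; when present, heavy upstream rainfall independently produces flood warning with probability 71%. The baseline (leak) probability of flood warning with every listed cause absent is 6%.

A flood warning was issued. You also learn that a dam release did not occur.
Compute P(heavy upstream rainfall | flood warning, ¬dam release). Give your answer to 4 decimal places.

P(heavy upstream rainfall | flood warning, ¬dam release) ≈ 0.9318

Under noisy-OR, P(flood warning | causes) = 1 − (1−0.06)·∏(1−qᵢ) over the active causes.
P(flood warning | ¬dam release) = 0.06*0.47 + 0.7274*0.53 = 0.028200 + 0.385522 = 0.413722
Restricting to configurations with heavy upstream rainfall present: 0.7274*0.53 = 0.385522.
P(heavy upstream rainfall | flood warning, ¬dam release) = 0.385522 / 0.413722 ≈ 0.9318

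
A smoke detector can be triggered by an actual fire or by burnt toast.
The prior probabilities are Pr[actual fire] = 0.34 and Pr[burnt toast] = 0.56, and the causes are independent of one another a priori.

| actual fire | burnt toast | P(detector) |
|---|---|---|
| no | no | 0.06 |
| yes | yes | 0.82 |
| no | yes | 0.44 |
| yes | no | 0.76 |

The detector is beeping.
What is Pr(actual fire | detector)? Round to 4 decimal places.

Pr(actual fire | detector) ≈ 0.5998

P(detector) = 0.06*0.66*0.44 + 0.44*0.66*0.56 + 0.76*0.34*0.44 + 0.82*0.34*0.56 = 0.017424 + 0.162624 + 0.113696 + 0.156128 = 0.449872
The actual fire-present share is 0.113696 + 0.156128 = 0.269824.
P(actual fire | detector) = 0.269824 / 0.449872 ≈ 0.5998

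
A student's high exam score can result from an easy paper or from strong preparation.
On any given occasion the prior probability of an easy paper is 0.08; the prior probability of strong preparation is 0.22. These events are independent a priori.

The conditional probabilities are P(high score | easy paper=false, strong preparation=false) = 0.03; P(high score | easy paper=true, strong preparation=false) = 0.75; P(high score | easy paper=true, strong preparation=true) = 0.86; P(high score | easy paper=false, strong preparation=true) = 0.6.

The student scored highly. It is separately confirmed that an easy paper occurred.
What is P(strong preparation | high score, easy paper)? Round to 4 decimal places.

For the numerator, keep only strong preparation=true terms: 0.86·0.22 = 0.189200
Denominator P(high score | easy paper): 0.75·0.78 + 0.86·0.22 = 0.774200
P(strong preparation | high score, easy paper) = 0.189200/0.774200 ≈ 0.2444

P(strong preparation | high score, easy paper) ≈ 0.2444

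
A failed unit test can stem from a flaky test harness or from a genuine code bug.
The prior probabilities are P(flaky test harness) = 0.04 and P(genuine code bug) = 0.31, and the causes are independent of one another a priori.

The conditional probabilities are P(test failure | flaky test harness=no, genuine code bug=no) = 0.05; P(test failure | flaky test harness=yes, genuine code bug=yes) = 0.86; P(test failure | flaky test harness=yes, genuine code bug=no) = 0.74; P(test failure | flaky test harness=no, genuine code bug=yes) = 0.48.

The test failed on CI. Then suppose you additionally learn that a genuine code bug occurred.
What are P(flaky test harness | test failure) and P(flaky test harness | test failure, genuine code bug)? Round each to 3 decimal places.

P(test failure) = 0.05×0.96×0.69 + 0.48×0.96×0.31 + 0.74×0.04×0.69 + 0.86×0.04×0.31 = 0.033120 + 0.142848 + 0.020424 + 0.010664 = 0.207056
The flaky test harness-present share is 0.020424 + 0.010664 = 0.031088.
Hence the posterior is 0.031088/0.207056 ≈ 0.150.

Now also conditioning on genuine code bug=true:
Sum P(test failure|·) weighted by the priors over both values of flaky test harness:
  P(test failure | genuine code bug) = 0.48*0.96 + 0.86*0.04
        = 0.460800 + 0.034400 = 0.495200
Configurations with flaky test harness contribute 0.034400, so
  P(flaky test harness | test failure, genuine code bug) = 0.034400 / 0.495200 ≈ 0.069
Conditioning on genuine code bug lowers the posterior on flaky test harness: the classic explaining-away effect in a common-effect structure.

P(flaky test harness | test failure) ≈ 0.150; P(flaky test harness | test failure, genuine code bug) ≈ 0.069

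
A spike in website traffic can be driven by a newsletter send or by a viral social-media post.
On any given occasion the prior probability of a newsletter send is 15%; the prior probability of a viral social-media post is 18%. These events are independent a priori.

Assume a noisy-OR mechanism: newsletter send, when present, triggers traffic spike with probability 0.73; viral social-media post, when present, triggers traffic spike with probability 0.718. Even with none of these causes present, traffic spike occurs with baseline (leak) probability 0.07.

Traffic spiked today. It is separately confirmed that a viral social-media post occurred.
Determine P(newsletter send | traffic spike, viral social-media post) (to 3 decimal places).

P(newsletter send | traffic spike, viral social-media post) ≈ 0.182

Under noisy-OR, P(traffic spike | causes) = 1 − (1−0.07)·∏(1−qᵢ) over the active causes.
Sum P(traffic spike|·) weighted by the priors over both values of newsletter send:
  P(traffic spike | viral social-media post) = 0.73774·0.85 + 0.92919·0.15
        = 0.627079 + 0.139378 = 0.766457
The terms with newsletter send present sum to 0.139378, so
  P(newsletter send | traffic spike, viral social-media post) = 0.139378 / 0.766457 ≈ 0.182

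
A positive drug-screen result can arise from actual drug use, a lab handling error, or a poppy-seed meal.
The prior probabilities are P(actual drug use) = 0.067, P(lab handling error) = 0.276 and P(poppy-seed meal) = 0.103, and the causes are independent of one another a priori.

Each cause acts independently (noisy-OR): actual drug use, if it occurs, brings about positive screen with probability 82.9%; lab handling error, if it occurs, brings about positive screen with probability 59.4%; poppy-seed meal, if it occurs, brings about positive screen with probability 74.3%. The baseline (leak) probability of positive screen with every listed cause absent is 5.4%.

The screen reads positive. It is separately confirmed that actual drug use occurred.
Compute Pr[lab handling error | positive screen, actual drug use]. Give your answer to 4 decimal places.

Pr[lab handling error | positive screen, actual drug use] ≈ 0.2963

Under noisy-OR, P(positive screen | causes) = 1 − (1−0.054)·∏(1−qᵢ) over the active causes.
For the numerator, keep only lab handling error=true terms: 0.231312 + 0.027948 = 0.259260
Normalizer over all consistent configurations: 0.838234·0.724·0.897 + 0.958426·0.724·0.103 + 0.934323·0.276·0.897 + 0.983121·0.276·0.103 = 0.875105
Posterior = 0.259260 / 0.875105 ≈ 0.2963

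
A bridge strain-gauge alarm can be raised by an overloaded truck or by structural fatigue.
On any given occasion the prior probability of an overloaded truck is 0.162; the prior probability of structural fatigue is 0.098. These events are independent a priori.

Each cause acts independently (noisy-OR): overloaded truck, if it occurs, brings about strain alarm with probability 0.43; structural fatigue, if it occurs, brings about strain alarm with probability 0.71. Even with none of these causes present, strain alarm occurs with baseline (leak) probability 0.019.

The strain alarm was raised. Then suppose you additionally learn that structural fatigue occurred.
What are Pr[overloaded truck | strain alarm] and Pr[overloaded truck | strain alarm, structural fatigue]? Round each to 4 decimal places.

Pr[overloaded truck | strain alarm] ≈ 0.5152; Pr[overloaded truck | strain alarm, structural fatigue] ≈ 0.1846

Under noisy-OR, P(strain alarm | causes) = 1 − (1−0.019)·∏(1−qᵢ) over the active causes.
For the numerator, keep only overloaded truck=true terms: 0.064416 + 0.013302 = 0.077718
The normalizing constant is 0.019·0.838·0.902 + 0.71551·0.838·0.098 + 0.44083·0.162·0.902 + 0.837841·0.162·0.098 = 0.150841
Posterior = 0.077718 / 0.150841 ≈ 0.5152

With the extra evidence:
P(strain alarm | structural fatigue) = 0.71551*0.838 + 0.837841*0.162 = 0.599597 + 0.135730 = 0.735327
Restricting to configurations with overloaded truck present: 0.837841*0.162 = 0.135730.
Hence the posterior is 0.135730/0.735327 ≈ 0.1846.
— structural fatigue explains away the evidence for overloaded truck.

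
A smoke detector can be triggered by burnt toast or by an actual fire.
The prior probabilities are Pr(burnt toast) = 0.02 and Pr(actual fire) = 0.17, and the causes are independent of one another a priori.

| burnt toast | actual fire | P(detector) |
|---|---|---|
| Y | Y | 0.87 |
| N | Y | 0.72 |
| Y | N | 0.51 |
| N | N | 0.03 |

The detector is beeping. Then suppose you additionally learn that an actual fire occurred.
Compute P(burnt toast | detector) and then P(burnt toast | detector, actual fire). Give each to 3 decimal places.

P(burnt toast | detector) ≈ 0.073; P(burnt toast | detector, actual fire) ≈ 0.024

For the numerator, keep only burnt toast=true terms: 0.008466 + 0.002958 = 0.011424
Denominator P(detector): 0.03*0.98*0.83 + 0.72*0.98*0.17 + 0.51*0.02*0.83 + 0.87*0.02*0.17 = 0.155778
P(burnt toast | detector) = 0.011424/0.155778 ≈ 0.073

With the extra evidence:
Numerator (weight on configurations with burnt toast): 0.87×0.02 = 0.017400
Normalizer over all consistent configurations: 0.72×0.98 + 0.87×0.02 = 0.723000
P(burnt toast | detector, actual fire) = 0.017400/0.723000 ≈ 0.024
The drop from 0.073 to 0.024 is the explaining-away (discounting) effect.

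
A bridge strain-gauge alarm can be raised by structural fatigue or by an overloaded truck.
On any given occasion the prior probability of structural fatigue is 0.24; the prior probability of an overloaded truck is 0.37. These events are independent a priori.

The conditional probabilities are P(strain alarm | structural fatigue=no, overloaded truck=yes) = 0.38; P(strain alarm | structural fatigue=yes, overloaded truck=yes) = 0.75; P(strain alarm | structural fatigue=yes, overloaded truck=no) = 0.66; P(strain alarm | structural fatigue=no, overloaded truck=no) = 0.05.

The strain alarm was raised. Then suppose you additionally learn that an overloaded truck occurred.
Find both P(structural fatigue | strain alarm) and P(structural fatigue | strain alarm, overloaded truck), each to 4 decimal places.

For the numerator, keep only structural fatigue=true terms: 0.099792 + 0.066600 = 0.166392
The normalizing constant is 0.05*0.76*0.63 + 0.38*0.76*0.37 + 0.66*0.24*0.63 + 0.75*0.24*0.37 = 0.297188
P(structural fatigue | strain alarm) = 0.166392/0.297188 ≈ 0.5599

Now condition on the additional information:
P(strain alarm | overloaded truck) = 0.38·0.76 + 0.75·0.24 = 0.288800 + 0.180000 = 0.468800
The structural fatigue-present share is 0.75·0.24 = 0.180000.
P(structural fatigue | strain alarm, overloaded truck) = 0.180000 / 0.468800 ≈ 0.3840

P(structural fatigue | strain alarm) ≈ 0.5599; P(structural fatigue | strain alarm, overloaded truck) ≈ 0.3840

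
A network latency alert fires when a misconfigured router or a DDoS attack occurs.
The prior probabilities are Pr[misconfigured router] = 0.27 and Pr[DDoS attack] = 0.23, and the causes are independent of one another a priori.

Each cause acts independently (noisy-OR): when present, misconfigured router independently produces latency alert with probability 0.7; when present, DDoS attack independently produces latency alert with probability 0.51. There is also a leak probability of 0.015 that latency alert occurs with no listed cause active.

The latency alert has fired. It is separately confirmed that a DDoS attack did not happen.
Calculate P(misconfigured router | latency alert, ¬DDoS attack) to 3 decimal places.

Under noisy-OR, P(latency alert | causes) = 1 − (1−0.015)·∏(1−qᵢ) over the active causes.
For the numerator, keep only misconfigured router=true terms: 0.7045×0.27 = 0.190215
Denominator P(latency alert | ¬DDoS attack): 0.015×0.73 + 0.7045×0.27 = 0.201165
Posterior = 0.190215 / 0.201165 ≈ 0.946

P(misconfigured router | latency alert, ¬DDoS attack) ≈ 0.946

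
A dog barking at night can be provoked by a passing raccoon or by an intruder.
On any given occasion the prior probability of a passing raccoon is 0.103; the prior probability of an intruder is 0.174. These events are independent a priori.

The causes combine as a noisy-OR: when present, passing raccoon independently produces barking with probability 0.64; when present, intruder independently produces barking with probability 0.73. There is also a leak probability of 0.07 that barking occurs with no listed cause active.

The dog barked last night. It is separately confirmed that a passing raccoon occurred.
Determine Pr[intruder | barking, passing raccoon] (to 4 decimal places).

Under noisy-OR, P(barking | causes) = 1 − (1−0.07)·∏(1−qᵢ) over the active causes.
P(barking | passing raccoon) = 0.6652·0.826 + 0.909604·0.174 = 0.549455 + 0.158271 = 0.707726
Restricting to configurations with intruder present: 0.909604·0.174 = 0.158271.
So P(intruder | barking, passing raccoon) = 0.158271/0.707726 ≈ 0.2236.

Pr[intruder | barking, passing raccoon] ≈ 0.2236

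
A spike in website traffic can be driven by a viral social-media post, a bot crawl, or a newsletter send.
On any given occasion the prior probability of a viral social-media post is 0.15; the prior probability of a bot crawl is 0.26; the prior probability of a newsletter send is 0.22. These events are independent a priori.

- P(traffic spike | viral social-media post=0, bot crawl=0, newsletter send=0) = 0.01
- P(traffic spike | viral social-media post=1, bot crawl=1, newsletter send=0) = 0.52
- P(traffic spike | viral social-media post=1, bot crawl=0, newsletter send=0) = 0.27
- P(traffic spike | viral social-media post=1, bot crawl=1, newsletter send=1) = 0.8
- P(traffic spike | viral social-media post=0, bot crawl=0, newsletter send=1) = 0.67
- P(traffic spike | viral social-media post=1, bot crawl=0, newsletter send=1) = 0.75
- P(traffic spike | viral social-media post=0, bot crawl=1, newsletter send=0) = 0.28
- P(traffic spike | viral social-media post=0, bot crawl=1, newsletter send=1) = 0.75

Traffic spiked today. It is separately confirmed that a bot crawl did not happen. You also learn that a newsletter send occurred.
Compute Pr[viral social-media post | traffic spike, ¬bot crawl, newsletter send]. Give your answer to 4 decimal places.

P(traffic spike | ¬bot crawl, newsletter send) = 0.67×0.85 + 0.75×0.15 = 0.569500 + 0.112500 = 0.682000
Restricting to configurations with viral social-media post present: 0.75×0.15 = 0.112500.
So P(viral social-media post | traffic spike, ¬bot crawl, newsletter send) = 0.112500/0.682000 ≈ 0.1650.

Pr[viral social-media post | traffic spike, ¬bot crawl, newsletter send] ≈ 0.1650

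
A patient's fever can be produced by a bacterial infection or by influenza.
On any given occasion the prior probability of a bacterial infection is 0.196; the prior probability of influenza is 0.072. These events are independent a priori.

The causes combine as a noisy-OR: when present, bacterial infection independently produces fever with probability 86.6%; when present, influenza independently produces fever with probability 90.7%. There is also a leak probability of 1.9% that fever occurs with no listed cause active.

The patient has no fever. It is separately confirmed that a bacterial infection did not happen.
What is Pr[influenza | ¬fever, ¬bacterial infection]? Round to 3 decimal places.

Pr[influenza | ¬fever, ¬bacterial infection] ≈ 0.007

Under noisy-OR, P(fever | causes) = 1 − (1−0.019)·∏(1−qᵢ) over the active causes.
P(¬fever | ¬bacterial infection) = 0.981·0.928 + 0.091233·0.072 = 0.910368 + 0.006569 = 0.916937
The influenza-present share is 0.091233·0.072 = 0.006569.
P(influenza | ¬fever, ¬bacterial infection) = 0.006569 / 0.916937 ≈ 0.007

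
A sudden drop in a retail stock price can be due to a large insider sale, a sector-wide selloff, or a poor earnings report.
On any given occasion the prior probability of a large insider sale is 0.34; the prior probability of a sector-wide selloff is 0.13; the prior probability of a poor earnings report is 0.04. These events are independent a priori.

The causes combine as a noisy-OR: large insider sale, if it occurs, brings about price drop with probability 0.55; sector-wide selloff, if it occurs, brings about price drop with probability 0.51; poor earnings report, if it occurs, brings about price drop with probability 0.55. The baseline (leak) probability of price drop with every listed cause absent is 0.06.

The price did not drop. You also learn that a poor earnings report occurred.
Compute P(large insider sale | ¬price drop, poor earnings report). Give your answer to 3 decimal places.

Under noisy-OR, P(price drop | causes) = 1 − (1−0.06)·∏(1−qᵢ) over the active causes.
P(¬price drop | poor earnings report) = 0.423*0.66*0.87 + 0.20727*0.66*0.13 + 0.19035*0.34*0.87 + 0.093271*0.34*0.13 = 0.242887 + 0.017784 + 0.056306 + 0.004123 = 0.321100
Restricting to configurations with large insider sale present: 0.056306 + 0.004123 = 0.060429.
So P(large insider sale | ¬price drop, poor earnings report) = 0.060429/0.321100 ≈ 0.188.

P(large insider sale | ¬price drop, poor earnings report) ≈ 0.188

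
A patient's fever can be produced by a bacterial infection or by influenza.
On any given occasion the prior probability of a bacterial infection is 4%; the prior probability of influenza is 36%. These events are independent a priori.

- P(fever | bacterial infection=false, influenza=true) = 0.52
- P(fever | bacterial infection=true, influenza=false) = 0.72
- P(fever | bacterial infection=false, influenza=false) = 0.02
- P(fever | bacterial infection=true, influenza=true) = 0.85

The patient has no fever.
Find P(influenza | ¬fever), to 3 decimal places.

P(influenza | ¬fever) ≈ 0.216

By total probability over the 4 (bacterial infection, influenza) configurations:
  P(¬fever) = 0.98*0.96*0.64 + 0.48*0.96*0.36 + 0.28*0.04*0.64 + 0.15*0.04*0.36
        = 0.602112 + 0.165888 + 0.007168 + 0.002160 = 0.777328
Keeping only the influenza-present terms gives 0.168048, so
  P(influenza | ¬fever) = 0.168048 / 0.777328 ≈ 0.216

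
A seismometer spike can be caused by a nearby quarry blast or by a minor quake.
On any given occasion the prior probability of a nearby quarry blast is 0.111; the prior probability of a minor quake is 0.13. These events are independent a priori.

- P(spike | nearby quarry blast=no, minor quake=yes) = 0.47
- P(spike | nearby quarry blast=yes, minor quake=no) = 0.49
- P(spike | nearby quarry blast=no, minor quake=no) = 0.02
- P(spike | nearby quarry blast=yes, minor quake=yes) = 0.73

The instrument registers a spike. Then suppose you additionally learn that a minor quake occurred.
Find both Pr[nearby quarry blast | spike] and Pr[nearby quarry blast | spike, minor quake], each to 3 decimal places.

Weight on nearby quarry blast=true, given the evidence: 0.047319 + 0.010534 = 0.057853
Denominator P(spike): 0.02·0.889·0.87 + 0.47·0.889·0.13 + 0.49·0.111·0.87 + 0.73·0.111·0.13 = 0.127640
Posterior = 0.057853 / 0.127640 ≈ 0.453

With the extra evidence:
P(spike | minor quake) = 0.47·0.889 + 0.73·0.111 = 0.417830 + 0.081030 = 0.498860
Of this, 0.081030 comes from 0.73·0.111 (the nearby quarry blast=true cases).
So P(nearby quarry blast | spike, minor quake) = 0.081030/0.498860 ≈ 0.162.

Pr[nearby quarry blast | spike] ≈ 0.453; Pr[nearby quarry blast | spike, minor quake] ≈ 0.162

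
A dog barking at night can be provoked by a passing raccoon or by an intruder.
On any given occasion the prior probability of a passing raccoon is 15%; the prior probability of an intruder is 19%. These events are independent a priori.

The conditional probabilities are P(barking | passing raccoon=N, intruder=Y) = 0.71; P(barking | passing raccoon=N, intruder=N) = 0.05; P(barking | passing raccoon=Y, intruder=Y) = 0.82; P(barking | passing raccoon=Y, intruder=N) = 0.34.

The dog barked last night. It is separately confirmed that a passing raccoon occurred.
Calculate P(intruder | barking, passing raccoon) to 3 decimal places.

P(intruder | barking, passing raccoon) ≈ 0.361

For the numerator, keep only intruder=true terms: 0.82·0.19 = 0.155800
Normalizer over all consistent configurations: 0.34·0.81 + 0.82·0.19 = 0.431200
P(intruder | barking, passing raccoon) = 0.155800/0.431200 ≈ 0.361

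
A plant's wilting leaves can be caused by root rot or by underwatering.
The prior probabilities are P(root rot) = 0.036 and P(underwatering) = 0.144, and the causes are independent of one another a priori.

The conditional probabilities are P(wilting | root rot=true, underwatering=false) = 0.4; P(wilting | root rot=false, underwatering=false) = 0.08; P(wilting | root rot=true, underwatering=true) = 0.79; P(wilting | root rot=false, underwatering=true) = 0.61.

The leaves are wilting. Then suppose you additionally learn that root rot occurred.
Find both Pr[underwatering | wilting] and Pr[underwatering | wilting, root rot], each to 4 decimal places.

Pr[underwatering | wilting] ≈ 0.5312; Pr[underwatering | wilting, root rot] ≈ 0.2494

Weight on underwatering=true, given the evidence: 0.084678 + 0.004095 = 0.088773
Normalizer over all consistent configurations: 0.08*0.964*0.856 + 0.61*0.964*0.144 + 0.4*0.036*0.856 + 0.79*0.036*0.144 = 0.167114
P(underwatering | wilting) = 0.088773/0.167114 ≈ 0.5312

Now also conditioning on root rot=true:
P(wilting | root rot) = 0.4×0.856 + 0.79×0.144 = 0.342400 + 0.113760 = 0.456160
The underwatering-present share is 0.79×0.144 = 0.113760.
Hence the posterior is 0.113760/0.456160 ≈ 0.2494.
— root rot explains away the evidence for underwatering.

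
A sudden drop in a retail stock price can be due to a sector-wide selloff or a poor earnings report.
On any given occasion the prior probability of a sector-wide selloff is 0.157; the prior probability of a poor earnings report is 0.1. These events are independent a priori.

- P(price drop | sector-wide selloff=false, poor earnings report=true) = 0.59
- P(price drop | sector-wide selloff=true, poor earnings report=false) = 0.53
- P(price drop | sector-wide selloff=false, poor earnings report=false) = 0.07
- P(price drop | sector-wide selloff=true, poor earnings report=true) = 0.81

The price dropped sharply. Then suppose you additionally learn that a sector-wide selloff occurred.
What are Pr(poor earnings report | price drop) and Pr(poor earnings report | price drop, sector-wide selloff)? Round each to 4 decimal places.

Pr(poor earnings report | price drop) ≈ 0.3279; Pr(poor earnings report | price drop, sector-wide selloff) ≈ 0.1452

Sum P(price drop|·) weighted by the priors over the 4 (sector-wide selloff, poor earnings report) configurations:
  P(price drop) = 0.07·0.843·0.9 + 0.59·0.843·0.1 + 0.53·0.157·0.9 + 0.81·0.157·0.1
        = 0.053109 + 0.049737 + 0.074889 + 0.012717 = 0.190452
The terms with poor earnings report present sum to 0.062454, so
  P(poor earnings report | price drop) = 0.062454 / 0.190452 ≈ 0.3279

With the extra evidence:
Weight on poor earnings report=true, given the evidence: 0.81·0.1 = 0.081000
The normalizing constant is 0.53·0.9 + 0.81·0.1 = 0.558000
P(poor earnings report | price drop, sector-wide selloff) = 0.081000/0.558000 ≈ 0.1452
Conditioning on sector-wide selloff lowers the posterior on poor earnings report: the classic explaining-away effect in a common-effect structure.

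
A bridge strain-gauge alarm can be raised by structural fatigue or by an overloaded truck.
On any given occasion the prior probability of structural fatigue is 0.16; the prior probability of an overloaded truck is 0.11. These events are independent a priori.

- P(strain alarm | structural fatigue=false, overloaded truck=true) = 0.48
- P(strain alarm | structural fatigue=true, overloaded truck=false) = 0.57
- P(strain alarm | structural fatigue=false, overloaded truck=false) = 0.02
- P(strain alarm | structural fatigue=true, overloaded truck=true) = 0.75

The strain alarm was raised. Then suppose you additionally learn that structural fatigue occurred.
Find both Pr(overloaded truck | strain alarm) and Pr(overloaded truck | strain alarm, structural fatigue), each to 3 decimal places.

Pr(overloaded truck | strain alarm) ≈ 0.375; Pr(overloaded truck | strain alarm, structural fatigue) ≈ 0.140

P(strain alarm) = 0.02*0.84*0.89 + 0.48*0.84*0.11 + 0.57*0.16*0.89 + 0.75*0.16*0.11 = 0.014952 + 0.044352 + 0.081168 + 0.013200 = 0.153672
The overloaded truck-present share is 0.044352 + 0.013200 = 0.057552.
P(overloaded truck | strain alarm) = 0.057552 / 0.153672 ≈ 0.375

Now condition on the additional information:
P(strain alarm | structural fatigue) = 0.57*0.89 + 0.75*0.11 = 0.507300 + 0.082500 = 0.589800
Of this, 0.082500 comes from 0.75*0.11 (the overloaded truck=true cases).
Hence the posterior is 0.082500/0.589800 ≈ 0.140.
Conditioning on structural fatigue lowers the posterior on overloaded truck: the classic explaining-away effect in a common-effect structure.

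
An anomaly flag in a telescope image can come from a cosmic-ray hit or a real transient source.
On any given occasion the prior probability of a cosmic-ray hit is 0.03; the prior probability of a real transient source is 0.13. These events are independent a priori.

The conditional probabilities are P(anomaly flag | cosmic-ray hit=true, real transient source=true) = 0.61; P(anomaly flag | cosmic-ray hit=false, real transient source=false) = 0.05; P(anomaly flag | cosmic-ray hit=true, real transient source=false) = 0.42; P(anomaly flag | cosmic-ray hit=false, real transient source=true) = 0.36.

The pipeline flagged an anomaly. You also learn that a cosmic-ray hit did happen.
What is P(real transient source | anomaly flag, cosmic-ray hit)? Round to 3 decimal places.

P(real transient source | anomaly flag, cosmic-ray hit) ≈ 0.178

Weight on real transient source=true, given the evidence: 0.61×0.13 = 0.079300
Normalizer over all consistent configurations: 0.42×0.87 + 0.61×0.13 = 0.444700
P(real transient source | anomaly flag, cosmic-ray hit) = 0.079300/0.444700 ≈ 0.178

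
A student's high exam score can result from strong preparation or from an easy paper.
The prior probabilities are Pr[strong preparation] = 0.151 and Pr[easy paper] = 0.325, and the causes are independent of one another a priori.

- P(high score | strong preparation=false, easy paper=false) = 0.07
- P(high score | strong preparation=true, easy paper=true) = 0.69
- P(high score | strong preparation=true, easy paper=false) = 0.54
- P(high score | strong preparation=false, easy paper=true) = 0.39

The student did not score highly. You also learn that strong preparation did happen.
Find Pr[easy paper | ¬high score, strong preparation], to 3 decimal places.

Pr[easy paper | ¬high score, strong preparation] ≈ 0.245

By total probability over both values of easy paper:
  P(¬high score | strong preparation) = 0.46·0.675 + 0.31·0.325
        = 0.310500 + 0.100750 = 0.411250
The terms with easy paper present sum to 0.100750, so
  P(easy paper | ¬high score, strong preparation) = 0.100750 / 0.411250 ≈ 0.245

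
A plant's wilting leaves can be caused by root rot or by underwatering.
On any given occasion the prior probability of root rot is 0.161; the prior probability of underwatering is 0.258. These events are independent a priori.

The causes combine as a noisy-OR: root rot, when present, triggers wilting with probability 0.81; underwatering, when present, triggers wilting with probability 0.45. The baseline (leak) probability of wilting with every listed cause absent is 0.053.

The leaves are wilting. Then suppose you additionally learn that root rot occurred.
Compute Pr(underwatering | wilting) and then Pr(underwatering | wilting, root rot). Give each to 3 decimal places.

Pr(underwatering | wilting) ≈ 0.519; Pr(underwatering | wilting, root rot) ≈ 0.276

Under noisy-OR, P(wilting | causes) = 1 − (1−0.053)·∏(1−qᵢ) over the active causes.
By total probability over the 4 (root rot, underwatering) configurations:
  P(wilting) = 0.053×0.839×0.742 + 0.47915×0.839×0.258 + 0.82007×0.161×0.742 + 0.901039×0.161×0.258
        = 0.032995 + 0.103718 + 0.097967 + 0.037427 = 0.272107
Configurations with underwatering contribute 0.141145, so
  P(underwatering | wilting) = 0.141145 / 0.272107 ≈ 0.519

Now also conditioning on root rot=true:
Sum P(wilting|·) weighted by the priors over both values of underwatering:
  P(wilting | root rot) = 0.82007·0.742 + 0.901039·0.258
        = 0.608492 + 0.232468 = 0.840960
Configurations with underwatering contribute 0.232468, so
  P(underwatering | wilting, root rot) = 0.232468 / 0.840960 ≈ 0.276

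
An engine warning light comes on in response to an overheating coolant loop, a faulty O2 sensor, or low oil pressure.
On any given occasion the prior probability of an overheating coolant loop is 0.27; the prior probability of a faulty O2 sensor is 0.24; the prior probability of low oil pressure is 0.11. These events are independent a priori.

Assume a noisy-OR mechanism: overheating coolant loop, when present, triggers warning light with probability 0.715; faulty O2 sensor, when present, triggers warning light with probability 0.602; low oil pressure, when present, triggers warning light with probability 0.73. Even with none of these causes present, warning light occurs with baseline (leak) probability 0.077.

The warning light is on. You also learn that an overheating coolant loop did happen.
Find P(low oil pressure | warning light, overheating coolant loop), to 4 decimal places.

P(low oil pressure | warning light, overheating coolant loop) ≈ 0.1303

Under noisy-OR, P(warning light | causes) = 1 − (1−0.077)·∏(1−qᵢ) over the active causes.
P(warning light | overheating coolant loop) = 0.736945×0.76×0.89 + 0.928975×0.76×0.11 + 0.895304×0.24×0.89 + 0.971732×0.24×0.11 = 0.498470 + 0.077662 + 0.191237 + 0.025654 = 0.793023
Of this, 0.103316 comes from 0.077662 + 0.025654 (the low oil pressure=true cases).
P(low oil pressure | warning light, overheating coolant loop) = 0.103316 / 0.793023 ≈ 0.1303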